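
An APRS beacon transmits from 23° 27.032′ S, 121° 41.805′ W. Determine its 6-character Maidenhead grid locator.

Add 180° to longitude and 90° to latitude: 58.3033, 66.5495.
Field: 58.3033/20 → 2 → C, 66.5495/10 → 6 → G; chars CG.
Square: 18.3033/2 → 9, 6.5495/1 → 6; chars 96.
Subsquare: 0.3033/0.0833333 → 3 → d, 0.5495/0.0416667 → 13 → n; chars dn.

CG96dn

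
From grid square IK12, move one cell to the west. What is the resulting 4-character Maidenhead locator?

IK02

Longitude square 1; −1 → 0.
The latitude characters are unchanged.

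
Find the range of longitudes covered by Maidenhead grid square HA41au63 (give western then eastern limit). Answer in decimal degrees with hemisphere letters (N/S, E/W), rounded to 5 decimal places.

31.95000° W, 31.94167° W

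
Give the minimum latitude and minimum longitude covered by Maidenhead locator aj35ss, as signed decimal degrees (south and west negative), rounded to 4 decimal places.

5.7500, -172.5000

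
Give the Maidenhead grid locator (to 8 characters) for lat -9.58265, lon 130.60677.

Add 180° to longitude and 90° to latitude: 310.60677, 80.41735.
Field: 310.60677/20 → 15 → P, 80.41735/10 → 8 → I; chars PI.
Square: 10.60677/2 → 5, 0.41735/1 → 0; chars 50.
Subsquare: 0.60677/0.0833333 → 7 → h, 0.41735/0.0416667 → 10 → k; chars hk.
Extended square: 0.02344/0.00833333 → 2, 0.00068/0.00416667 → 0; chars 20.

PI50hk20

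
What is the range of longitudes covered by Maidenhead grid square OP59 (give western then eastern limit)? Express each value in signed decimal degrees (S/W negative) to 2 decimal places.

Field O=14, P=15: +14·20° lon, +15·10° lat → SW at lon 100°, lat 60°.
Square 5, 9: +5·2° lon, +9·1° lat → SW at lon 110°, lat 69°.
Cell spans 2° lon × 1° lat.
west 110.00, east 112.00.

110.00, 112.00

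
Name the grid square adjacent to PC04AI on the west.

Longitude subsquare a = 0; −1 → -1, wraps to 23 = x, carry into square.
Longitude square 0; −1 → -1, wraps to 9, carry into field.
Longitude field P = 15; −1 → 14 = O.
The latitude characters are unchanged.

OC94xi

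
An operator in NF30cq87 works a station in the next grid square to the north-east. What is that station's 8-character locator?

Longitude extended square 8; +1 → 9.
Latitude extended square 7; +1 → 8.

NF30cq98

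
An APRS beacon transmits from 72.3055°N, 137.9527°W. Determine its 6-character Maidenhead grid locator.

Add 180° to longitude and 90° to latitude: 42.0473, 162.3055.
Field: lon ⌊42.0473/20⌋ = 2 → C; lat ⌊162.3055/10⌋ = 16 → Q.
Square: lon ⌊2.0473/2⌋ = 1; lat ⌊2.3055/1⌋ = 2.
Subsquare: lon ⌊0.0473/0.0833333⌋ = 0 → a; lat ⌊0.3055/0.0416667⌋ = 7 → h.

CQ12ah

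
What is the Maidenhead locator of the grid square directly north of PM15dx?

PM16da

Latitude subsquare x = 23; +1 → 24, wraps to 0 = a, carry into square.
Latitude square 5; +1 → 6.
The longitude characters are unchanged.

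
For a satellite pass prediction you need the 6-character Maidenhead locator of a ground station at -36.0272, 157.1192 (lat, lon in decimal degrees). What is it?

QF83nx

Add 180° to longitude and 90° to latitude: 337.1192, 53.9728.
Field: lon ⌊337.1192/20⌋ = 16 → Q; lat ⌊53.9728/10⌋ = 5 → F.
Square: lon ⌊17.1192/2⌋ = 8; lat ⌊3.9728/1⌋ = 3.
Subsquare: lon ⌊1.1192/0.0833333⌋ = 13 → n; lat ⌊0.9728/0.0416667⌋ = 23 → x.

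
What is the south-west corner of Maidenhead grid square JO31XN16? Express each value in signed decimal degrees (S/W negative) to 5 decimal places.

51.56667, 7.92500

Field J=9, O=14: +9·20° lon, +14·10° lat → SW at lon 0°, lat 50°.
Square 3, 1: +3·2° lon, +1·1° lat → SW at lon 6°, lat 51°.
Subsquare x=23, n=13: +23·0.0833333° lon, +13·0.0416667° lat → SW at lon 7.91667°, lat 51.5417°.
Extended square 1, 6: +1·0.00833333° lon, +6·0.00416667° lat → SW at lon 7.925°, lat 51.5667°.
latitude 51.56667, longitude 7.92500.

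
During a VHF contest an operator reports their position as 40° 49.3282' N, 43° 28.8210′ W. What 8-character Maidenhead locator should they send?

Add 180° to longitude and 90° to latitude: 136.51965, 130.82214.
Field (20°×10°, letters A–R): lon ⌊136.51965/20⌋ = 6 → G; lat ⌊130.82214/10⌋ = 13 → N.
Square (2°×1°, digits 0–9): lon ⌊16.51965/2⌋ = 8; lat ⌊0.82214/1⌋ = 0.
Subsquare (5′×2.5′, letters a–x): lon ⌊0.51965/0.0833333⌋ = 6 → g; lat ⌊0.82214/0.0416667⌋ = 19 → t.
Extended square (30″×15″, digits 0–9): lon ⌊0.01965/0.00833333⌋ = 2; lat ⌊0.03047/0.00416667⌋ = 7.

GN80gt27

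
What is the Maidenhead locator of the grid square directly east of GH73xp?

Longitude subsquare x = 23; +1 → 24, wraps to 0 = a, carry into square.
Longitude square 7; +1 → 8.
The latitude characters are unchanged.

GH83ap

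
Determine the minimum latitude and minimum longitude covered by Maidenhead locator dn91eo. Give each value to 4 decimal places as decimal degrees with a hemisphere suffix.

41.5833° N, 101.6667° W

Field D=3, N=13: +3·20° lon, +13·10° lat → SW at lon -120°, lat 40°.
Square 9, 1: +9·2° lon, +1·1° lat → SW at lon -102°, lat 41°.
Subsquare e=4, o=14: +4·0.0833333° lon, +14·0.0416667° lat → SW at lon -101.667°, lat 41.5833°.
latitude 41.5833° N, longitude 101.6667° W.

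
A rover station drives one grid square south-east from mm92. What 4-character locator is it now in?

NM01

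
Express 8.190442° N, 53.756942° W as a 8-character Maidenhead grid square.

GJ38ce95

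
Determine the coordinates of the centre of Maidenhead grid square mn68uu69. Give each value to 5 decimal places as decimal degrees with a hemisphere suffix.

Field M=12, N=13: +12·20° lon, +13·10° lat → SW at lon 60°, lat 40°.
Square 6, 8: +6·2° lon, +8·1° lat → SW at lon 72°, lat 48°.
Subsquare u=20, u=20: +20·0.0833333° lon, +20·0.0416667° lat → SW at lon 73.6667°, lat 48.8333°.
Extended square 6, 9: +6·0.00833333° lon, +9·0.00416667° lat → SW at lon 73.7167°, lat 48.8708°.
Cell spans 0.00833333° lon × 0.00416667° lat. Centre is SW corner plus half of each.
latitude 48.87292° N, longitude 73.72083° E.

48.87292° N, 73.72083° E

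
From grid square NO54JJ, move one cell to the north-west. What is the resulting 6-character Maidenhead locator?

NO54ik

Longitude subsquare j = 9; −1 → 8 = i.
Latitude subsquare j = 9; +1 → 10 = k.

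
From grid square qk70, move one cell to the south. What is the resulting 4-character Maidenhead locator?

QJ79

Latitude square 0; −1 → -1, wraps to 9, carry into field.
Latitude field K = 10; −1 → 9 = J.
The longitude characters are unchanged.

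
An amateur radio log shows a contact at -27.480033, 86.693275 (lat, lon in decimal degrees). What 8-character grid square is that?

NG32im34

Add 180° to longitude and 90° to latitude: 266.69327, 62.51997.
Field: 266.69327/20 → 13 → N, 62.51997/10 → 6 → G; chars NG.
Square: 6.69327/2 → 3, 2.51997/1 → 2; chars 32.
Subsquare: 0.69327/0.0833333 → 8 → i, 0.51997/0.0416667 → 12 → m; chars im.
Extended square: 0.02661/0.00833333 → 3, 0.01997/0.00416667 → 4; chars 34.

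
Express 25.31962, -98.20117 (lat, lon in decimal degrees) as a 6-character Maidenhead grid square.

Shift to the Maidenhead origin (180°W, 90°S): lon 81.7988, lat 115.3196.
Field: 81.7988/20 → 4 → E, 115.3196/10 → 11 → L; chars EL.
Square: 1.7988/2 → 0, 5.3196/1 → 5; chars 05.
Subsquare: 1.7988/0.0833333 → 21 → v, 0.3196/0.0416667 → 7 → h; chars vh.

EL05vh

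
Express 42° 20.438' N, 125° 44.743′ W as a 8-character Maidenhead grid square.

CN72di01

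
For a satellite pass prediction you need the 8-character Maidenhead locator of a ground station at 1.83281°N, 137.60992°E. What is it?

PJ81tt39

Offset from 180°W / 90°S: lon 317.60992°, lat 91.83281°.
Field (20°×10°, letters A–R): lon ⌊317.60992/20⌋ = 15 → P; lat ⌊91.83281/10⌋ = 9 → J.
Square (2°×1°, digits 0–9): lon ⌊17.60992/2⌋ = 8; lat ⌊1.83281/1⌋ = 1.
Subsquare (5′×2.5′, letters a–x): lon ⌊1.60992/0.0833333⌋ = 19 → t; lat ⌊0.83281/0.0416667⌋ = 19 → t.
Extended square (30″×15″, digits 0–9): lon ⌊0.02659/0.00833333⌋ = 3; lat ⌊0.04114/0.00416667⌋ = 9.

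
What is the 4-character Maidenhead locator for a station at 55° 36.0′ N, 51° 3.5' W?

GO45

Add 180° to longitude and 90° to latitude: 128.94, 145.60.
Field (20°×10°, letters A–R): lon ⌊128.94/20⌋ = 6 → G; lat ⌊145.60/10⌋ = 14 → O.
Square (2°×1°, digits 0–9): lon ⌊8.94/2⌋ = 4; lat ⌊5.60/1⌋ = 5.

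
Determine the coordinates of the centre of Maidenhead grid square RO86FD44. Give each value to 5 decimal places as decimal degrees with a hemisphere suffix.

56.14375° N, 176.45417° E

Field R=17, O=14: +17·20° lon, +14·10° lat → SW at lon 160°, lat 50°.
Square 8, 6: +8·2° lon, +6·1° lat → SW at lon 176°, lat 56°.
Subsquare f=5, d=3: +5·0.0833333° lon, +3·0.0416667° lat → SW at lon 176.417°, lat 56.125°.
Extended square 4, 4: +4·0.00833333° lon, +4·0.00416667° lat → SW at lon 176.45°, lat 56.1417°.
Cell spans 0.00833333° lon × 0.00416667° lat. Centre is SW corner plus half of each.
latitude 56.14375° N, longitude 176.45417° E.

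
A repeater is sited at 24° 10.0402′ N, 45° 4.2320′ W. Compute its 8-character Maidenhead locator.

GL74le10

Shift to the Maidenhead origin (180°W, 90°S): lon 134.92947, lat 114.16734.
Field (20°×10°, letters A–R): 134.92947/20 → 6 → G, 114.16734/10 → 11 → L; chars GL.
Square (2°×1°, digits 0–9): 14.92947/2 → 7, 4.16734/1 → 4; chars 74.
Subsquare (5′×2.5′, letters a–x): 0.92947/0.0833333 → 11 → l, 0.16734/0.0416667 → 4 → e; chars le.
Extended square (30″×15″, digits 0–9): 0.01280/0.00833333 → 1, 0.00067/0.00416667 → 0; chars 10.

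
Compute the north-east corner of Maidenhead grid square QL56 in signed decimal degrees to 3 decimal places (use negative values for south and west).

27.000, 152.000

Field Q=16, L=11: +16·20° lon, +11·10° lat → SW at lon 140°, lat 20°.
Square 5, 6: +5·2° lon, +6·1° lat → SW at lon 150°, lat 26°.
Cell spans 2° lon × 1° lat. NE corner is SW corner plus one full cell.
latitude 27.000, longitude 152.000.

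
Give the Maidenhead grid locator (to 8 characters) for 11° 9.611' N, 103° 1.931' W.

Shift to the Maidenhead origin (180°W, 90°S): lon 76.96782, lat 101.16018.
Field: 76.96782/20 → 3 → D, 101.16018/10 → 10 → K; chars DK.
Square: 16.96782/2 → 8, 1.16018/1 → 1; chars 81.
Subsquare: 0.96782/0.0833333 → 11 → l, 0.16018/0.0416667 → 3 → d; chars ld.
Extended square: 0.05115/0.00833333 → 6, 0.03518/0.00416667 → 8; chars 68.

DK81ld68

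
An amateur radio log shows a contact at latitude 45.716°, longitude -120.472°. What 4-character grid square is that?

CN95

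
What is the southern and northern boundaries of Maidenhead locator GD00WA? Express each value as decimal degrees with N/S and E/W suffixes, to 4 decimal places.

60.0000° S, 59.9583° S

Field G=6, D=3: +6·20° lon, +3·10° lat → SW at lon -60°, lat -60°.
Square 0, 0: +0·2° lon, +0·1° lat → SW at lon -60°, lat -60°.
Subsquare w=22, a=0: +22·0.0833333° lon, +0·0.0416667° lat → SW at lon -58.1667°, lat -60°.
Cell spans 0.0833333° lon × 0.0416667° lat.
south 60.0000° S, north 59.9583° S.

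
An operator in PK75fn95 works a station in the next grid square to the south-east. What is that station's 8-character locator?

Longitude extended square 9; +1 → 10, wraps to 0, carry into subsquare.
Longitude subsquare f = 5; +1 → 6 = g.
Latitude extended square 5; −1 → 4.

PK75gn04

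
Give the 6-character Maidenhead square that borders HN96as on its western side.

HN86xs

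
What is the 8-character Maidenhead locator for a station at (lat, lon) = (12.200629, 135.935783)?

Add 180° to longitude and 90° to latitude: 315.93578, 102.20063.
Field: lon ⌊315.93578/20⌋ = 15 → P; lat ⌊102.20063/10⌋ = 10 → K.
Square: lon ⌊15.93578/2⌋ = 7; lat ⌊2.20063/1⌋ = 2.
Subsquare: lon ⌊1.93578/0.0833333⌋ = 23 → x; lat ⌊0.20063/0.0416667⌋ = 4 → e.
Extended square: lon ⌊0.01912/0.00833333⌋ = 2; lat ⌊0.03396/0.00416667⌋ = 8.

PK72xe28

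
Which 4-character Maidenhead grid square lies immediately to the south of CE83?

CE82

Latitude square 3; −1 → 2.
The longitude characters are unchanged.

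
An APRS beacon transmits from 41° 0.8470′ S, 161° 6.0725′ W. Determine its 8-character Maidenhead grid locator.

Offset from 180°W / 90°S: lon 18.89879°, lat 48.98588°.
Field: lon ⌊18.89879/20⌋ = 0 → A; lat ⌊48.98588/10⌋ = 4 → E.
Square: lon ⌊18.89879/2⌋ = 9; lat ⌊8.98588/1⌋ = 8.
Subsquare: lon ⌊0.89879/0.0833333⌋ = 10 → k; lat ⌊0.98588/0.0416667⌋ = 23 → x.
Extended square: lon ⌊0.06546/0.00833333⌋ = 7; lat ⌊0.02755/0.00416667⌋ = 6.

AE98kx76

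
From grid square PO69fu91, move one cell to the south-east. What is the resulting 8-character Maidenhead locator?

Longitude extended square 9; +1 → 10, wraps to 0, carry into subsquare.
Longitude subsquare f = 5; +1 → 6 = g.
Latitude extended square 1; −1 → 0.

PO69gu00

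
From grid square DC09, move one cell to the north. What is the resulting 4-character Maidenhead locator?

DD00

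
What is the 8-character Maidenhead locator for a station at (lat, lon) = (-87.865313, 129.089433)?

Shift to the Maidenhead origin (180°W, 90°S): lon 309.08943, lat 2.13469.
Field: lon ⌊309.08943/20⌋ = 15 → P; lat ⌊2.13469/10⌋ = 0 → A.
Square: lon ⌊9.08943/2⌋ = 4; lat ⌊2.13469/1⌋ = 2.
Subsquare: lon ⌊1.08943/0.0833333⌋ = 13 → n; lat ⌊0.13469/0.0416667⌋ = 3 → d.
Extended square: lon ⌊0.00610/0.00833333⌋ = 0; lat ⌊0.00969/0.00416667⌋ = 2.

PA42nd02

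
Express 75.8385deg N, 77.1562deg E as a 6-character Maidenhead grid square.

Add 180° to longitude and 90° to latitude: 257.1562, 165.8385.
Field: 257.1562/20 → 12 → M, 165.8385/10 → 16 → Q; chars MQ.
Square: 17.1562/2 → 8, 5.8385/1 → 5; chars 85.
Subsquare: 1.1562/0.0833333 → 13 → n, 0.8385/0.0416667 → 20 → u; chars nu.

MQ85nu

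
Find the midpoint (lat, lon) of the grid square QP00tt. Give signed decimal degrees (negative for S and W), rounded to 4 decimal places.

60.8125, 141.6250

Field Q=16, P=15: +16·20° lon, +15·10° lat → SW at lon 140°, lat 60°.
Square 0, 0: +0·2° lon, +0·1° lat → SW at lon 140°, lat 60°.
Subsquare t=19, t=19: +19·0.0833333° lon, +19·0.0416667° lat → SW at lon 141.583°, lat 60.7917°.
Cell spans 0.0833333° lon × 0.0416667° lat. Centre is SW corner plus half of each.
latitude 60.8125, longitude 141.6250.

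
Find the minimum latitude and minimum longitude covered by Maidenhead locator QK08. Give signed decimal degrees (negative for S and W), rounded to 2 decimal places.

18.00, 140.00

Field Q=16, K=10: +16·20° lon, +10·10° lat → SW at lon 140°, lat 10°.
Square 0, 8: +0·2° lon, +8·1° lat → SW at lon 140°, lat 18°.
latitude 18.00, longitude 140.00.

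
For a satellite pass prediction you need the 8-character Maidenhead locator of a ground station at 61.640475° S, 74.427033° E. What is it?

Add 180° to longitude and 90° to latitude: 254.42703, 28.35952.
Field: lon ⌊254.42703/20⌋ = 12 → M; lat ⌊28.35952/10⌋ = 2 → C.
Square: lon ⌊14.42703/2⌋ = 7; lat ⌊8.35952/1⌋ = 8.
Subsquare: lon ⌊0.42703/0.0833333⌋ = 5 → f; lat ⌊0.35952/0.0416667⌋ = 8 → i.
Extended square: lon ⌊0.01037/0.00833333⌋ = 1; lat ⌊0.02619/0.00416667⌋ = 6.

MC78fi16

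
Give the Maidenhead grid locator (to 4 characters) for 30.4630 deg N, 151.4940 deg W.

BM40

Shift to the Maidenhead origin (180°W, 90°S): lon 28.51, lat 120.46.
Field: 28.51/20 → 1 → B, 120.46/10 → 12 → M; chars BM.
Square: 8.51/2 → 4, 0.46/1 → 0; chars 40.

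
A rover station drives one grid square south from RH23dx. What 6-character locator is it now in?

Latitude subsquare x = 23; −1 → 22 = w.
The longitude characters are unchanged.

RH23dw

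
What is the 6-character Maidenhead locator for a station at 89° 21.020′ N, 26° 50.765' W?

HR69ni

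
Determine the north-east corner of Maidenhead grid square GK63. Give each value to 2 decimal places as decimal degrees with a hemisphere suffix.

Field G=6, K=10: +6·20° lon, +10·10° lat → SW at lon -60°, lat 10°.
Square 6, 3: +6·2° lon, +3·1° lat → SW at lon -48°, lat 13°.
Cell spans 2° lon × 1° lat. NE corner is SW corner plus one full cell.
latitude 14.00° N, longitude 46.00° W.

14.00° N, 46.00° W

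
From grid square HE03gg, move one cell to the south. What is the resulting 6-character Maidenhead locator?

Latitude subsquare g = 6; −1 → 5 = f.
The longitude characters are unchanged.

HE03gf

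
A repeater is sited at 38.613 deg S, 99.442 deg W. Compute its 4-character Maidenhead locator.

EF01

Shift to the Maidenhead origin (180°W, 90°S): lon 80.56, lat 51.39.
Field: lon ⌊80.56/20⌋ = 4 → E; lat ⌊51.39/10⌋ = 5 → F.
Square: lon ⌊0.56/2⌋ = 0; lat ⌊1.39/1⌋ = 1.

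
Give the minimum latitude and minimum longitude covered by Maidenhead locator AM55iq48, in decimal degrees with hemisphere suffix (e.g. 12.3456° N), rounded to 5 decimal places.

35.70000° N, 169.30000° W

Field A=0, M=12: +0·20° lon, +12·10° lat → SW at lon -180°, lat 30°.
Square 5, 5: +5·2° lon, +5·1° lat → SW at lon -170°, lat 35°.
Subsquare i=8, q=16: +8·0.0833333° lon, +16·0.0416667° lat → SW at lon -169.333°, lat 35.6667°.
Extended square 4, 8: +4·0.00833333° lon, +8·0.00416667° lat → SW at lon -169.3°, lat 35.7°.
latitude 35.70000° N, longitude 169.30000° W.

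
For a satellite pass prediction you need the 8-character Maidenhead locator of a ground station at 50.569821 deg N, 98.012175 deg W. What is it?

Offset from 180°W / 90°S: lon 81.98783°, lat 140.56982°.
Field: lon ⌊81.98783/20⌋ = 4 → E; lat ⌊140.56982/10⌋ = 14 → O.
Square: lon ⌊1.98783/2⌋ = 0; lat ⌊0.56982/1⌋ = 0.
Subsquare: lon ⌊1.98783/0.0833333⌋ = 23 → x; lat ⌊0.56982/0.0416667⌋ = 13 → n.
Extended square: lon ⌊0.07116/0.00833333⌋ = 8; lat ⌊0.02815/0.00416667⌋ = 6.

EO00xn86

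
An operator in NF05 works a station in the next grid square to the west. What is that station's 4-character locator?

MF95

Longitude square 0; −1 → -1, wraps to 9, carry into field.
Longitude field N = 13; −1 → 12 = M.
The latitude characters are unchanged.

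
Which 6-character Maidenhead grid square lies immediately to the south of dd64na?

DD63nx

Latitude subsquare a = 0; −1 → -1, wraps to 23 = x, carry into square.
Latitude square 4; −1 → 3.
The longitude characters are unchanged.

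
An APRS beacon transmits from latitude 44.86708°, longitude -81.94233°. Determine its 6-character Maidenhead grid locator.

EN94au

Shift to the Maidenhead origin (180°W, 90°S): lon 98.0577, lat 134.8671.
Field (20°×10°, letters A–R): lon ⌊98.0577/20⌋ = 4 → E; lat ⌊134.8671/10⌋ = 13 → N.
Square (2°×1°, digits 0–9): lon ⌊18.0577/2⌋ = 9; lat ⌊4.8671/1⌋ = 4.
Subsquare (5′×2.5′, letters a–x): lon ⌊0.0577/0.0833333⌋ = 0 → a; lat ⌊0.8671/0.0416667⌋ = 20 → u.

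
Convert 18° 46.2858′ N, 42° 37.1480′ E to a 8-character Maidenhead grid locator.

Offset from 180°W / 90°S: lon 222.61913°, lat 108.77143°.
Field (20°×10°, letters A–R): lon ⌊222.61913/20⌋ = 11 → L; lat ⌊108.77143/10⌋ = 10 → K.
Square (2°×1°, digits 0–9): lon ⌊2.61913/2⌋ = 1; lat ⌊8.77143/1⌋ = 8.
Subsquare (5′×2.5′, letters a–x): lon ⌊0.61913/0.0833333⌋ = 7 → h; lat ⌊0.77143/0.0416667⌋ = 18 → s.
Extended square (30″×15″, digits 0–9): lon ⌊0.03580/0.00833333⌋ = 4; lat ⌊0.02143/0.00416667⌋ = 5.

LK18hs45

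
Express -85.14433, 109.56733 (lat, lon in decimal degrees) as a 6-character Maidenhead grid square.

Shift to the Maidenhead origin (180°W, 90°S): lon 289.5673, lat 4.8557.
Field: lon ⌊289.5673/20⌋ = 14 → O; lat ⌊4.8557/10⌋ = 0 → A.
Square: lon ⌊9.5673/2⌋ = 4; lat ⌊4.8557/1⌋ = 4.
Subsquare: lon ⌊1.5673/0.0833333⌋ = 18 → s; lat ⌊0.8557/0.0416667⌋ = 20 → u.

OA44su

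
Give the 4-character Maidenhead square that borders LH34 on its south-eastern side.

LH43

Longitude square 3; +1 → 4.
Latitude square 4; −1 → 3.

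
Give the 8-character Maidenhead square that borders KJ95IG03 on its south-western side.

KJ95hg92

Longitude extended square 0; −1 → -1, wraps to 9, carry into subsquare.
Longitude subsquare i = 8; −1 → 7 = h.
Latitude extended square 3; −1 → 2.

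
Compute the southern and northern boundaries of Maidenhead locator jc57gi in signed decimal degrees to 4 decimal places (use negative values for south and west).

-62.6667, -62.6250

Field J=9, C=2: +9·20° lon, +2·10° lat → SW at lon 0°, lat -70°.
Square 5, 7: +5·2° lon, +7·1° lat → SW at lon 10°, lat -63°.
Subsquare g=6, i=8: +6·0.0833333° lon, +8·0.0416667° lat → SW at lon 10.5°, lat -62.6667°.
Cell spans 0.0833333° lon × 0.0416667° lat.
south -62.6667, north -62.6250.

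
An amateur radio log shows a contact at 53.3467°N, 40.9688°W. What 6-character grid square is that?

Shift to the Maidenhead origin (180°W, 90°S): lon 139.0312, lat 143.3467.
Field: 139.0312/20 → 6 → G, 143.3467/10 → 14 → O; chars GO.
Square: 19.0312/2 → 9, 3.3467/1 → 3; chars 93.
Subsquare: 1.0312/0.0833333 → 12 → m, 0.3467/0.0416667 → 8 → i; chars mi.

GO93mi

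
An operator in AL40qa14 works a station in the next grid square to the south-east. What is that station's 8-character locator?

Longitude extended square 1; +1 → 2.
Latitude extended square 4; −1 → 3.

AL40qa23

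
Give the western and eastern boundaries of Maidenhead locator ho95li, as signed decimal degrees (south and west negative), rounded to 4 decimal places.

-21.0833, -21.0000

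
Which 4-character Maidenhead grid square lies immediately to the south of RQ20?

RP29

Latitude square 0; −1 → -1, wraps to 9, carry into field.
Latitude field Q = 16; −1 → 15 = P.
The longitude characters are unchanged.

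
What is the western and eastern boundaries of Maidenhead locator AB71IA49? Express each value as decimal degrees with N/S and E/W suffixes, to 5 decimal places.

Field A=0, B=1: +0·20° lon, +1·10° lat → SW at lon -180°, lat -80°.
Square 7, 1: +7·2° lon, +1·1° lat → SW at lon -166°, lat -79°.
Subsquare i=8, a=0: +8·0.0833333° lon, +0·0.0416667° lat → SW at lon -165.333°, lat -79°.
Extended square 4, 9: +4·0.00833333° lon, +9·0.00416667° lat → SW at lon -165.3°, lat -78.9625°.
Cell spans 0.00833333° lon × 0.00416667° lat.
west 165.30000° W, east 165.29167° W.

165.30000° W, 165.29167° W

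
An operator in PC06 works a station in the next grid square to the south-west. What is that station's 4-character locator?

Longitude square 0; −1 → -1, wraps to 9, carry into field.
Longitude field P = 15; −1 → 14 = O.
Latitude square 6; −1 → 5.

OC95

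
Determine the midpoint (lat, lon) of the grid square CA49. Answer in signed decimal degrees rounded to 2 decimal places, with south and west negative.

Field C=2, A=0: +2·20° lon, +0·10° lat → SW at lon -140°, lat -90°.
Square 4, 9: +4·2° lon, +9·1° lat → SW at lon -132°, lat -81°.
Cell spans 2° lon × 1° lat. Centre is SW corner plus half of each.
latitude -80.50, longitude -131.00.

-80.50, -131.00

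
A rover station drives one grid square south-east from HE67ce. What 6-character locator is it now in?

HE67dd

Longitude subsquare c = 2; +1 → 3 = d.
Latitude subsquare e = 4; −1 → 3 = d.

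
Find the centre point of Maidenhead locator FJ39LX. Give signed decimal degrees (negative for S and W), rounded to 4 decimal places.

9.9792, -73.0417

Field F=5, J=9: +5·20° lon, +9·10° lat → SW at lon -80°, lat 0°.
Square 3, 9: +3·2° lon, +9·1° lat → SW at lon -74°, lat 9°.
Subsquare l=11, x=23: +11·0.0833333° lon, +23·0.0416667° lat → SW at lon -73.0833°, lat 9.95833°.
Cell spans 0.0833333° lon × 0.0416667° lat. Centre is SW corner plus half of each.
latitude 9.9792, longitude -73.0417.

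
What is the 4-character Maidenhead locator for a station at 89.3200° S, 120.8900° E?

PA00

Add 180° to longitude and 90° to latitude: 300.89, 0.68.
Field (20°×10°, letters A–R): 300.89/20 → 15 → P, 0.68/10 → 0 → A; chars PA.
Square (2°×1°, digits 0–9): 0.89/2 → 0, 0.68/1 → 0; chars 00.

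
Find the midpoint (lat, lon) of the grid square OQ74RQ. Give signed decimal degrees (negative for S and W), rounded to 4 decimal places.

74.6875, 115.4583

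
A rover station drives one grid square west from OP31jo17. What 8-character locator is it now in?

Longitude extended square 1; −1 → 0.
The latitude characters are unchanged.

OP31jo07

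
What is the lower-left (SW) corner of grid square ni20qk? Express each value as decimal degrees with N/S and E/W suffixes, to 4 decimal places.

Field N=13, I=8: +13·20° lon, +8·10° lat → SW at lon 80°, lat -10°.
Square 2, 0: +2·2° lon, +0·1° lat → SW at lon 84°, lat -10°.
Subsquare q=16, k=10: +16·0.0833333° lon, +10·0.0416667° lat → SW at lon 85.3333°, lat -9.58333°.
latitude 9.5833° S, longitude 85.3333° E.

9.5833° S, 85.3333° E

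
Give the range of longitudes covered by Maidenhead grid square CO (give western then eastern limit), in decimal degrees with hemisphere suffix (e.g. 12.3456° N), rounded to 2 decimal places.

140.00° W, 120.00° W

Field C=2, O=14: +2·20° lon, +14·10° lat → SW at lon -140°, lat 50°.
Cell spans 20° lon × 10° lat.
west 140.00° W, east 120.00° W.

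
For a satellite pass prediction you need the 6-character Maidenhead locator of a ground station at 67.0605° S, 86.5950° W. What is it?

Offset from 180°W / 90°S: lon 93.4050°, lat 22.9395°.
Field: lon ⌊93.4050/20⌋ = 4 → E; lat ⌊22.9395/10⌋ = 2 → C.
Square: lon ⌊13.4050/2⌋ = 6; lat ⌊2.9395/1⌋ = 2.
Subsquare: lon ⌊1.4050/0.0833333⌋ = 16 → q; lat ⌊0.9395/0.0416667⌋ = 22 → w.

EC62qw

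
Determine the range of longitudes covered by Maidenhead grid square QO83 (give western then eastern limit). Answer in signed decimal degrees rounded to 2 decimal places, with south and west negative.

Field Q=16, O=14: +16·20° lon, +14·10° lat → SW at lon 140°, lat 50°.
Square 8, 3: +8·2° lon, +3·1° lat → SW at lon 156°, lat 53°.
Cell spans 2° lon × 1° lat.
west 156.00, east 158.00.

156.00, 158.00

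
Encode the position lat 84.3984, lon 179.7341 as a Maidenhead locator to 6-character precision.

RR94uj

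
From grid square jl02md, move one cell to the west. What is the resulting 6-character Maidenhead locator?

JL02ld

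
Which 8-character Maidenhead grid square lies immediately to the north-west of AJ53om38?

AJ53om29

Longitude extended square 3; −1 → 2.
Latitude extended square 8; +1 → 9.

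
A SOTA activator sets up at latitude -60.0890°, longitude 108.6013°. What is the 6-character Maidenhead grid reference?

OC49hv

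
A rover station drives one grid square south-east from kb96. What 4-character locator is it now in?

Longitude square 9; +1 → 10, wraps to 0, carry into field.
Longitude field K = 10; +1 → 11 = L.
Latitude square 6; −1 → 5.

LB05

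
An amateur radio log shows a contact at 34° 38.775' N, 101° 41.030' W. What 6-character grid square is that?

DM94dp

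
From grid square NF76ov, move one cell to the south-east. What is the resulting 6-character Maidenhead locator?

Longitude subsquare o = 14; +1 → 15 = p.
Latitude subsquare v = 21; −1 → 20 = u.

NF76pu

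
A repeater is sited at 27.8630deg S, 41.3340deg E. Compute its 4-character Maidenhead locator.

LG02

Offset from 180°W / 90°S: lon 221.33°, lat 62.14°.
Field: lon ⌊221.33/20⌋ = 11 → L; lat ⌊62.14/10⌋ = 6 → G.
Square: lon ⌊1.33/2⌋ = 0; lat ⌊2.14/1⌋ = 2.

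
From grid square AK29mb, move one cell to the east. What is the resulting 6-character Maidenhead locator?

AK29nb

Longitude subsquare m = 12; +1 → 13 = n.
The latitude characters are unchanged.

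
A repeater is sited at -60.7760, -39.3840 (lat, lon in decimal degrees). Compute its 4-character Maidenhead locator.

Shift to the Maidenhead origin (180°W, 90°S): lon 140.62, lat 29.22.
Field: 140.62/20 → 7 → H, 29.22/10 → 2 → C; chars HC.
Square: 0.62/2 → 0, 9.22/1 → 9; chars 09.

HC09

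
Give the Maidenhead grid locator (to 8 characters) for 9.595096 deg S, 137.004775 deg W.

Shift to the Maidenhead origin (180°W, 90°S): lon 42.99523, lat 80.40490.
Field: 42.99523/20 → 2 → C, 80.40490/10 → 8 → I; chars CI.
Square: 2.99523/2 → 1, 0.40490/1 → 0; chars 10.
Subsquare: 0.99523/0.0833333 → 11 → l, 0.40490/0.0416667 → 9 → j; chars lj.
Extended square: 0.07856/0.00833333 → 9, 0.02990/0.00416667 → 7; chars 97.

CI10lj97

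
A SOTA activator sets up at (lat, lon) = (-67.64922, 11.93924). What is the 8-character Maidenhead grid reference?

Offset from 180°W / 90°S: lon 191.93924°, lat 22.35078°.
Field: lon ⌊191.93924/20⌋ = 9 → J; lat ⌊22.35078/10⌋ = 2 → C.
Square: lon ⌊11.93924/2⌋ = 5; lat ⌊2.35078/1⌋ = 2.
Subsquare: lon ⌊1.93924/0.0833333⌋ = 23 → x; lat ⌊0.35078/0.0416667⌋ = 8 → i.
Extended square: lon ⌊0.02257/0.00833333⌋ = 2; lat ⌊0.01745/0.00416667⌋ = 4.

JC52xi24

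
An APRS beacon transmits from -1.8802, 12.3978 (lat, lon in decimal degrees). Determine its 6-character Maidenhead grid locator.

Add 180° to longitude and 90° to latitude: 192.3978, 88.1198.
Field (20°×10°, letters A–R): 192.3978/20 → 9 → J, 88.1198/10 → 8 → I; chars JI.
Square (2°×1°, digits 0–9): 12.3978/2 → 6, 8.1198/1 → 8; chars 68.
Subsquare (5′×2.5′, letters a–x): 0.3978/0.0833333 → 4 → e, 0.1198/0.0416667 → 2 → c; chars ec.

JI68ec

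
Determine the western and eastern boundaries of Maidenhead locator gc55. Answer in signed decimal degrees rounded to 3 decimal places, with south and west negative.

-50.000, -48.000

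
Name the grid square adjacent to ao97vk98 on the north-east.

AO97wk09

Longitude extended square 9; +1 → 10, wraps to 0, carry into subsquare.
Longitude subsquare v = 21; +1 → 22 = w.
Latitude extended square 8; +1 → 9.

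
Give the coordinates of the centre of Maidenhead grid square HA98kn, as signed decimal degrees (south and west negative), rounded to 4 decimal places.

Field H=7, A=0: +7·20° lon, +0·10° lat → SW at lon -40°, lat -90°.
Square 9, 8: +9·2° lon, +8·1° lat → SW at lon -22°, lat -82°.
Subsquare k=10, n=13: +10·0.0833333° lon, +13·0.0416667° lat → SW at lon -21.1667°, lat -81.4583°.
Cell spans 0.0833333° lon × 0.0416667° lat. Centre is SW corner plus half of each.
latitude -81.4375, longitude -21.1250.

-81.4375, -21.1250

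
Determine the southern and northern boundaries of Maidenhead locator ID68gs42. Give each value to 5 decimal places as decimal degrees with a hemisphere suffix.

51.24167° S, 51.23750° S

Field I=8, D=3: +8·20° lon, +3·10° lat → SW at lon -20°, lat -60°.
Square 6, 8: +6·2° lon, +8·1° lat → SW at lon -8°, lat -52°.
Subsquare g=6, s=18: +6·0.0833333° lon, +18·0.0416667° lat → SW at lon -7.5°, lat -51.25°.
Extended square 4, 2: +4·0.00833333° lon, +2·0.00416667° lat → SW at lon -7.46667°, lat -51.2417°.
Cell spans 0.00833333° lon × 0.00416667° lat.
south 51.24167° S, north 51.23750° S.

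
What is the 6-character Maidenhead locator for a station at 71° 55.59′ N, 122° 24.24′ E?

Add 180° to longitude and 90° to latitude: 302.4040, 161.9265.
Field: lon ⌊302.4040/20⌋ = 15 → P; lat ⌊161.9265/10⌋ = 16 → Q.
Square: lon ⌊2.4040/2⌋ = 1; lat ⌊1.9265/1⌋ = 1.
Subsquare: lon ⌊0.4040/0.0833333⌋ = 4 → e; lat ⌊0.9265/0.0416667⌋ = 22 → w.

PQ11ew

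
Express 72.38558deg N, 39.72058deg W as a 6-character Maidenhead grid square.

Add 180° to longitude and 90° to latitude: 140.2794, 162.3856.
Field: 140.2794/20 → 7 → H, 162.3856/10 → 16 → Q; chars HQ.
Square: 0.2794/2 → 0, 2.3856/1 → 2; chars 02.
Subsquare: 0.2794/0.0833333 → 3 → d, 0.3856/0.0416667 → 9 → j; chars dj.

HQ02dj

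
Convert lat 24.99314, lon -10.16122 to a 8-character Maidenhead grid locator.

IL44wx08

Add 180° to longitude and 90° to latitude: 169.83878, 114.99314.
Field: 169.83878/20 → 8 → I, 114.99314/10 → 11 → L; chars IL.
Square: 9.83878/2 → 4, 4.99314/1 → 4; chars 44.
Subsquare: 1.83878/0.0833333 → 22 → w, 0.99314/0.0416667 → 23 → x; chars wx.
Extended square: 0.00545/0.00833333 → 0, 0.03481/0.00416667 → 8; chars 08.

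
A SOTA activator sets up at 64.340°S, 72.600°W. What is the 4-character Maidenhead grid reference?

Shift to the Maidenhead origin (180°W, 90°S): lon 107.40, lat 25.66.
Field: 107.40/20 → 5 → F, 25.66/10 → 2 → C; chars FC.
Square: 7.40/2 → 3, 5.66/1 → 5; chars 35.

FC35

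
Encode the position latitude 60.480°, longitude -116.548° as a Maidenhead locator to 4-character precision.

DP10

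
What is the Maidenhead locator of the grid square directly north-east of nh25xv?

NH35aw

Longitude subsquare x = 23; +1 → 24, wraps to 0 = a, carry into square.
Longitude square 2; +1 → 3.
Latitude subsquare v = 21; +1 → 22 = w.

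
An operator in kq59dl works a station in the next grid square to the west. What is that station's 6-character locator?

KQ59cl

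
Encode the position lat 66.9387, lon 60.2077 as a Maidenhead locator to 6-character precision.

Offset from 180°W / 90°S: lon 240.2077°, lat 156.9387°.
Field: 240.2077/20 → 12 → M, 156.9387/10 → 15 → P; chars MP.
Square: 0.2077/2 → 0, 6.9387/1 → 6; chars 06.
Subsquare: 0.2077/0.0833333 → 2 → c, 0.9387/0.0416667 → 22 → w; chars cw.

MP06cw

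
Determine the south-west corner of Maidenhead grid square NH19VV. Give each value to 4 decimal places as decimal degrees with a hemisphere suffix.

Field N=13, H=7: +13·20° lon, +7·10° lat → SW at lon 80°, lat -20°.
Square 1, 9: +1·2° lon, +9·1° lat → SW at lon 82°, lat -11°.
Subsquare v=21, v=21: +21·0.0833333° lon, +21·0.0416667° lat → SW at lon 83.75°, lat -10.125°.
latitude 10.1250° S, longitude 83.7500° E.

10.1250° S, 83.7500° E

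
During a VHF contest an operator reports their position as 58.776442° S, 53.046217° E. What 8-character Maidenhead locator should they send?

LD61mf53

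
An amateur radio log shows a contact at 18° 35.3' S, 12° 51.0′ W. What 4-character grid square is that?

IH31

Add 180° to longitude and 90° to latitude: 167.15, 71.41.
Field: lon ⌊167.15/20⌋ = 8 → I; lat ⌊71.41/10⌋ = 7 → H.
Square: lon ⌊7.15/2⌋ = 3; lat ⌊1.41/1⌋ = 1.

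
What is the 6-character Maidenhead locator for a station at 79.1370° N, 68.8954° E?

Offset from 180°W / 90°S: lon 248.8954°, lat 169.1370°.
Field (20°×10°, letters A–R): 248.8954/20 → 12 → M, 169.1370/10 → 16 → Q; chars MQ.
Square (2°×1°, digits 0–9): 8.8954/2 → 4, 9.1370/1 → 9; chars 49.
Subsquare (5′×2.5′, letters a–x): 0.8954/0.0833333 → 10 → k, 0.1370/0.0416667 → 3 → d; chars kd.

MQ49kd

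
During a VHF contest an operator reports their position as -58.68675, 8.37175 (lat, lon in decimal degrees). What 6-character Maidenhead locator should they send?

JD41eh

Add 180° to longitude and 90° to latitude: 188.3717, 31.3132.
Field: lon ⌊188.3717/20⌋ = 9 → J; lat ⌊31.3132/10⌋ = 3 → D.
Square: lon ⌊8.3717/2⌋ = 4; lat ⌊1.3132/1⌋ = 1.
Subsquare: lon ⌊0.3717/0.0833333⌋ = 4 → e; lat ⌊0.3132/0.0416667⌋ = 7 → h.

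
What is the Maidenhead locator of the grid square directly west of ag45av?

AG35xv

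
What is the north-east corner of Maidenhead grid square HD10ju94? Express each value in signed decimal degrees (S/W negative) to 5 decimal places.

Field H=7, D=3: +7·20° lon, +3·10° lat → SW at lon -40°, lat -60°.
Square 1, 0: +1·2° lon, +0·1° lat → SW at lon -38°, lat -60°.
Subsquare j=9, u=20: +9·0.0833333° lon, +20·0.0416667° lat → SW at lon -37.25°, lat -59.1667°.
Extended square 9, 4: +9·0.00833333° lon, +4·0.00416667° lat → SW at lon -37.175°, lat -59.15°.
Cell spans 0.00833333° lon × 0.00416667° lat. NE corner is SW corner plus one full cell.
latitude -59.14583, longitude -37.16667.

-59.14583, -37.16667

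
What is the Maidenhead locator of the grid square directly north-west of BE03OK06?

Longitude extended square 0; −1 → -1, wraps to 9, carry into subsquare.
Longitude subsquare o = 14; −1 → 13 = n.
Latitude extended square 6; +1 → 7.

BE03nk97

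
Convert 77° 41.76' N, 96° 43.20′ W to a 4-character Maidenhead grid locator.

EQ17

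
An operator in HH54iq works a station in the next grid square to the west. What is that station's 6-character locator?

HH54hq

Longitude subsquare i = 8; −1 → 7 = h.
The latitude characters are unchanged.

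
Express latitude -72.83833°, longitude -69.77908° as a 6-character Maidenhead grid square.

FB57cd

Add 180° to longitude and 90° to latitude: 110.2209, 17.1617.
Field: lon ⌊110.2209/20⌋ = 5 → F; lat ⌊17.1617/10⌋ = 1 → B.
Square: lon ⌊10.2209/2⌋ = 5; lat ⌊7.1617/1⌋ = 7.
Subsquare: lon ⌊0.2209/0.0833333⌋ = 2 → c; lat ⌊0.1617/0.0416667⌋ = 3 → d.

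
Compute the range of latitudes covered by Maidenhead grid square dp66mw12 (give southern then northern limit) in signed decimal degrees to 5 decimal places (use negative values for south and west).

66.92500, 66.92917

Field D=3, P=15: +3·20° lon, +15·10° lat → SW at lon -120°, lat 60°.
Square 6, 6: +6·2° lon, +6·1° lat → SW at lon -108°, lat 66°.
Subsquare m=12, w=22: +12·0.0833333° lon, +22·0.0416667° lat → SW at lon -107°, lat 66.9167°.
Extended square 1, 2: +1·0.00833333° lon, +2·0.00416667° lat → SW at lon -106.992°, lat 66.925°.
Cell spans 0.00833333° lon × 0.00416667° lat.
south 66.92500, north 66.92917.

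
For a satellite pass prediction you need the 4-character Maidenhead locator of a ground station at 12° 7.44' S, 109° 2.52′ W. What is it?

DH57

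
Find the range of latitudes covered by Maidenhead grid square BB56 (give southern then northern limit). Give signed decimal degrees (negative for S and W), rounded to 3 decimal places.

-74.000, -73.000

Field B=1, B=1: +1·20° lon, +1·10° lat → SW at lon -160°, lat -80°.
Square 5, 6: +5·2° lon, +6·1° lat → SW at lon -150°, lat -74°.
Cell spans 2° lon × 1° lat.
south -74.000, north -73.000.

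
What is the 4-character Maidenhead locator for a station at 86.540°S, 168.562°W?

AA53

Offset from 180°W / 90°S: lon 11.44°, lat 3.46°.
Field: 11.44/20 → 0 → A, 3.46/10 → 0 → A; chars AA.
Square: 11.44/2 → 5, 3.46/1 → 3; chars 53.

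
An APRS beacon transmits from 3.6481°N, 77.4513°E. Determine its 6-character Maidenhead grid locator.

Shift to the Maidenhead origin (180°W, 90°S): lon 257.4513, lat 93.6481.
Field (20°×10°, letters A–R): lon ⌊257.4513/20⌋ = 12 → M; lat ⌊93.6481/10⌋ = 9 → J.
Square (2°×1°, digits 0–9): lon ⌊17.4513/2⌋ = 8; lat ⌊3.6481/1⌋ = 3.
Subsquare (5′×2.5′, letters a–x): lon ⌊1.4513/0.0833333⌋ = 17 → r; lat ⌊0.6481/0.0416667⌋ = 15 → p.

MJ83rp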